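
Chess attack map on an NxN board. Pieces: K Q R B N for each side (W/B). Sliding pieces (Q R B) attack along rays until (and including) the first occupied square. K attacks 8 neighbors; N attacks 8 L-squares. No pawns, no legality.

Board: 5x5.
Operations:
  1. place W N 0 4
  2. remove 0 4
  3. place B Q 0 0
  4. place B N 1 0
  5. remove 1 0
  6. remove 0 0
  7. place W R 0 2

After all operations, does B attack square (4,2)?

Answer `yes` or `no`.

Op 1: place WN@(0,4)
Op 2: remove (0,4)
Op 3: place BQ@(0,0)
Op 4: place BN@(1,0)
Op 5: remove (1,0)
Op 6: remove (0,0)
Op 7: place WR@(0,2)
Per-piece attacks for B:
B attacks (4,2): no

Answer: no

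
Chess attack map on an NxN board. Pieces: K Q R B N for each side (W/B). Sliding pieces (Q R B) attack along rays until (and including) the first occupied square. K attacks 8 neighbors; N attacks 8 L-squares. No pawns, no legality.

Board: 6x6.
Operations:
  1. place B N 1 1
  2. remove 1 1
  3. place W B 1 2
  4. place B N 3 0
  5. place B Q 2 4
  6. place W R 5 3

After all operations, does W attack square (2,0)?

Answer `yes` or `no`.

Answer: no

Derivation:
Op 1: place BN@(1,1)
Op 2: remove (1,1)
Op 3: place WB@(1,2)
Op 4: place BN@(3,0)
Op 5: place BQ@(2,4)
Op 6: place WR@(5,3)
Per-piece attacks for W:
  WB@(1,2): attacks (2,3) (3,4) (4,5) (2,1) (3,0) (0,3) (0,1) [ray(1,-1) blocked at (3,0)]
  WR@(5,3): attacks (5,4) (5,5) (5,2) (5,1) (5,0) (4,3) (3,3) (2,3) (1,3) (0,3)
W attacks (2,0): no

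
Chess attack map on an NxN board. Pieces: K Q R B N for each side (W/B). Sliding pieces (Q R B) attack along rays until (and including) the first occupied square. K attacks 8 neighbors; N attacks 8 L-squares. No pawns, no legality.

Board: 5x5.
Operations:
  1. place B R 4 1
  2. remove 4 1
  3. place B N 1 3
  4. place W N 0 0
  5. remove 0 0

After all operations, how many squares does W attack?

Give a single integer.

Answer: 0

Derivation:
Op 1: place BR@(4,1)
Op 2: remove (4,1)
Op 3: place BN@(1,3)
Op 4: place WN@(0,0)
Op 5: remove (0,0)
Per-piece attacks for W:
Union (0 distinct): (none)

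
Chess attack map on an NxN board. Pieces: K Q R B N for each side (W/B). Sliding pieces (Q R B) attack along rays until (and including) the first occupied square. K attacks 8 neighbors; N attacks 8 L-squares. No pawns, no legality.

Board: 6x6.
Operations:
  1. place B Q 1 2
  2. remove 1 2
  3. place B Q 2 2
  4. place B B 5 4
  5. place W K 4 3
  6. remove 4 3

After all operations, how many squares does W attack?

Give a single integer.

Answer: 0

Derivation:
Op 1: place BQ@(1,2)
Op 2: remove (1,2)
Op 3: place BQ@(2,2)
Op 4: place BB@(5,4)
Op 5: place WK@(4,3)
Op 6: remove (4,3)
Per-piece attacks for W:
Union (0 distinct): (none)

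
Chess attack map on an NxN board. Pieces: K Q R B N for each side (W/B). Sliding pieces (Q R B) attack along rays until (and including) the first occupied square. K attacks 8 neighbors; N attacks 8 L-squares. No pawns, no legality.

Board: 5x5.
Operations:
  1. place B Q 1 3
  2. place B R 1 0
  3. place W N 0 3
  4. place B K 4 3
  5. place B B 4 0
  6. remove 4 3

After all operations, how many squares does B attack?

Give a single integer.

Op 1: place BQ@(1,3)
Op 2: place BR@(1,0)
Op 3: place WN@(0,3)
Op 4: place BK@(4,3)
Op 5: place BB@(4,0)
Op 6: remove (4,3)
Per-piece attacks for B:
  BR@(1,0): attacks (1,1) (1,2) (1,3) (2,0) (3,0) (4,0) (0,0) [ray(0,1) blocked at (1,3); ray(1,0) blocked at (4,0)]
  BQ@(1,3): attacks (1,4) (1,2) (1,1) (1,0) (2,3) (3,3) (4,3) (0,3) (2,4) (2,2) (3,1) (4,0) (0,4) (0,2) [ray(0,-1) blocked at (1,0); ray(-1,0) blocked at (0,3); ray(1,-1) blocked at (4,0)]
  BB@(4,0): attacks (3,1) (2,2) (1,3) [ray(-1,1) blocked at (1,3)]
Union (18 distinct): (0,0) (0,2) (0,3) (0,4) (1,0) (1,1) (1,2) (1,3) (1,4) (2,0) (2,2) (2,3) (2,4) (3,0) (3,1) (3,3) (4,0) (4,3)

Answer: 18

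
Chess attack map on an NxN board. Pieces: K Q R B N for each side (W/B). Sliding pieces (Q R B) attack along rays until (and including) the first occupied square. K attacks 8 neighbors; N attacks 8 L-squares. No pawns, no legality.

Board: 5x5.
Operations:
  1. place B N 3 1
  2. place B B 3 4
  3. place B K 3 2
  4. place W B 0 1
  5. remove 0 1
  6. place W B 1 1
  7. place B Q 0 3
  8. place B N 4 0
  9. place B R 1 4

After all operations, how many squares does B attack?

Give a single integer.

Answer: 21

Derivation:
Op 1: place BN@(3,1)
Op 2: place BB@(3,4)
Op 3: place BK@(3,2)
Op 4: place WB@(0,1)
Op 5: remove (0,1)
Op 6: place WB@(1,1)
Op 7: place BQ@(0,3)
Op 8: place BN@(4,0)
Op 9: place BR@(1,4)
Per-piece attacks for B:
  BQ@(0,3): attacks (0,4) (0,2) (0,1) (0,0) (1,3) (2,3) (3,3) (4,3) (1,4) (1,2) (2,1) (3,0) [ray(1,1) blocked at (1,4)]
  BR@(1,4): attacks (1,3) (1,2) (1,1) (2,4) (3,4) (0,4) [ray(0,-1) blocked at (1,1); ray(1,0) blocked at (3,4)]
  BN@(3,1): attacks (4,3) (2,3) (1,2) (1,0)
  BK@(3,2): attacks (3,3) (3,1) (4,2) (2,2) (4,3) (4,1) (2,3) (2,1)
  BB@(3,4): attacks (4,3) (2,3) (1,2) (0,1)
  BN@(4,0): attacks (3,2) (2,1)
Union (21 distinct): (0,0) (0,1) (0,2) (0,4) (1,0) (1,1) (1,2) (1,3) (1,4) (2,1) (2,2) (2,3) (2,4) (3,0) (3,1) (3,2) (3,3) (3,4) (4,1) (4,2) (4,3)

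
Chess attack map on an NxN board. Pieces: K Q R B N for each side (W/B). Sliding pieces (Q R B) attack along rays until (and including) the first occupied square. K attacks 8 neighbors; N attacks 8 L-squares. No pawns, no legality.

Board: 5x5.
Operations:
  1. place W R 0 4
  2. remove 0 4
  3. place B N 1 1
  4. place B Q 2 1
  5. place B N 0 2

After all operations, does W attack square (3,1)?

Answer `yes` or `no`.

Op 1: place WR@(0,4)
Op 2: remove (0,4)
Op 3: place BN@(1,1)
Op 4: place BQ@(2,1)
Op 5: place BN@(0,2)
Per-piece attacks for W:
W attacks (3,1): no

Answer: no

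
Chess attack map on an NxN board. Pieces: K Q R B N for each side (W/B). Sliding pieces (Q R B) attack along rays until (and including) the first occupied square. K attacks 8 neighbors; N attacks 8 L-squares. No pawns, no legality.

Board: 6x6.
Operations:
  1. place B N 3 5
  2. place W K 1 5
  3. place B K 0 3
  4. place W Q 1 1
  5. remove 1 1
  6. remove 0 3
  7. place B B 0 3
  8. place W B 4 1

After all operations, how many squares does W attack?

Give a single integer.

Op 1: place BN@(3,5)
Op 2: place WK@(1,5)
Op 3: place BK@(0,3)
Op 4: place WQ@(1,1)
Op 5: remove (1,1)
Op 6: remove (0,3)
Op 7: place BB@(0,3)
Op 8: place WB@(4,1)
Per-piece attacks for W:
  WK@(1,5): attacks (1,4) (2,5) (0,5) (2,4) (0,4)
  WB@(4,1): attacks (5,2) (5,0) (3,2) (2,3) (1,4) (0,5) (3,0)
Union (10 distinct): (0,4) (0,5) (1,4) (2,3) (2,4) (2,5) (3,0) (3,2) (5,0) (5,2)

Answer: 10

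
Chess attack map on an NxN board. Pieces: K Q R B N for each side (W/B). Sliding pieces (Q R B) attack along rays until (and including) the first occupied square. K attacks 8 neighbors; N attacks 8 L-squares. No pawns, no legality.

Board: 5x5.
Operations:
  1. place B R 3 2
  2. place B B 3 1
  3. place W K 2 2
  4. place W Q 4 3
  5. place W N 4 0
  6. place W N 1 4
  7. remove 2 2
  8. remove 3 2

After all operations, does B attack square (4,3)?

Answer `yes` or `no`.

Answer: no

Derivation:
Op 1: place BR@(3,2)
Op 2: place BB@(3,1)
Op 3: place WK@(2,2)
Op 4: place WQ@(4,3)
Op 5: place WN@(4,0)
Op 6: place WN@(1,4)
Op 7: remove (2,2)
Op 8: remove (3,2)
Per-piece attacks for B:
  BB@(3,1): attacks (4,2) (4,0) (2,2) (1,3) (0,4) (2,0) [ray(1,-1) blocked at (4,0)]
B attacks (4,3): no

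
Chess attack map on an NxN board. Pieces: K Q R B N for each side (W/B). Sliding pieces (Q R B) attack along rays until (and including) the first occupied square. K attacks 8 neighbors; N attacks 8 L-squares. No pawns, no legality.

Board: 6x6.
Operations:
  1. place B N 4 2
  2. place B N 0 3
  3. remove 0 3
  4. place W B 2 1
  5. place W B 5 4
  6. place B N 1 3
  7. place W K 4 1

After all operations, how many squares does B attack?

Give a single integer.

Answer: 10

Derivation:
Op 1: place BN@(4,2)
Op 2: place BN@(0,3)
Op 3: remove (0,3)
Op 4: place WB@(2,1)
Op 5: place WB@(5,4)
Op 6: place BN@(1,3)
Op 7: place WK@(4,1)
Per-piece attacks for B:
  BN@(1,3): attacks (2,5) (3,4) (0,5) (2,1) (3,2) (0,1)
  BN@(4,2): attacks (5,4) (3,4) (2,3) (5,0) (3,0) (2,1)
Union (10 distinct): (0,1) (0,5) (2,1) (2,3) (2,5) (3,0) (3,2) (3,4) (5,0) (5,4)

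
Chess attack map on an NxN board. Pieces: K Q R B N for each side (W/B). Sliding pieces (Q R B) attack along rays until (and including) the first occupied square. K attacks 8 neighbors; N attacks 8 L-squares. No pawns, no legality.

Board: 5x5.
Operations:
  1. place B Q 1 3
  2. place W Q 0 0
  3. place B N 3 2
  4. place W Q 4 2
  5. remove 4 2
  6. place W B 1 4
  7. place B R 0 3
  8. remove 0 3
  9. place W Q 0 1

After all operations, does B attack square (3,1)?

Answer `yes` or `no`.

Op 1: place BQ@(1,3)
Op 2: place WQ@(0,0)
Op 3: place BN@(3,2)
Op 4: place WQ@(4,2)
Op 5: remove (4,2)
Op 6: place WB@(1,4)
Op 7: place BR@(0,3)
Op 8: remove (0,3)
Op 9: place WQ@(0,1)
Per-piece attacks for B:
  BQ@(1,3): attacks (1,4) (1,2) (1,1) (1,0) (2,3) (3,3) (4,3) (0,3) (2,4) (2,2) (3,1) (4,0) (0,4) (0,2) [ray(0,1) blocked at (1,4)]
  BN@(3,2): attacks (4,4) (2,4) (1,3) (4,0) (2,0) (1,1)
B attacks (3,1): yes

Answer: yes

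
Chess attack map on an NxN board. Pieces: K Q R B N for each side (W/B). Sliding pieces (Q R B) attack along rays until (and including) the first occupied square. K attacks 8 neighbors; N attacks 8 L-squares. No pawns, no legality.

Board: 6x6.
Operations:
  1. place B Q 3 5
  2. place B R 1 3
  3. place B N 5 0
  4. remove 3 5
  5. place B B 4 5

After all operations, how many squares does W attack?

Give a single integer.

Op 1: place BQ@(3,5)
Op 2: place BR@(1,3)
Op 3: place BN@(5,0)
Op 4: remove (3,5)
Op 5: place BB@(4,5)
Per-piece attacks for W:
Union (0 distinct): (none)

Answer: 0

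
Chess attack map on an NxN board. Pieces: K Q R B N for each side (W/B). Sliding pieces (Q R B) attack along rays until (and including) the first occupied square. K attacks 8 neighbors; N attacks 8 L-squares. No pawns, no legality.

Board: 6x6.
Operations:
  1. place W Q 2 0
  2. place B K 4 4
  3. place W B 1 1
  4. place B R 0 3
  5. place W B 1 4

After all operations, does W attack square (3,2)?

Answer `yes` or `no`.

Op 1: place WQ@(2,0)
Op 2: place BK@(4,4)
Op 3: place WB@(1,1)
Op 4: place BR@(0,3)
Op 5: place WB@(1,4)
Per-piece attacks for W:
  WB@(1,1): attacks (2,2) (3,3) (4,4) (2,0) (0,2) (0,0) [ray(1,1) blocked at (4,4); ray(1,-1) blocked at (2,0)]
  WB@(1,4): attacks (2,5) (2,3) (3,2) (4,1) (5,0) (0,5) (0,3) [ray(-1,-1) blocked at (0,3)]
  WQ@(2,0): attacks (2,1) (2,2) (2,3) (2,4) (2,5) (3,0) (4,0) (5,0) (1,0) (0,0) (3,1) (4,2) (5,3) (1,1) [ray(-1,1) blocked at (1,1)]
W attacks (3,2): yes

Answer: yes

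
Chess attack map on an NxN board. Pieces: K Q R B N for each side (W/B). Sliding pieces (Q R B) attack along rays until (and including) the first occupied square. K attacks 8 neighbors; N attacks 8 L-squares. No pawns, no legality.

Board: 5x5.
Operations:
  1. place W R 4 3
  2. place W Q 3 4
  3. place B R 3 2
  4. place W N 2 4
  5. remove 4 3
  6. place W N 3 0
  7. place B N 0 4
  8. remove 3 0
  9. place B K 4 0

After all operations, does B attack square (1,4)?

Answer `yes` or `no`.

Answer: no

Derivation:
Op 1: place WR@(4,3)
Op 2: place WQ@(3,4)
Op 3: place BR@(3,2)
Op 4: place WN@(2,4)
Op 5: remove (4,3)
Op 6: place WN@(3,0)
Op 7: place BN@(0,4)
Op 8: remove (3,0)
Op 9: place BK@(4,0)
Per-piece attacks for B:
  BN@(0,4): attacks (1,2) (2,3)
  BR@(3,2): attacks (3,3) (3,4) (3,1) (3,0) (4,2) (2,2) (1,2) (0,2) [ray(0,1) blocked at (3,4)]
  BK@(4,0): attacks (4,1) (3,0) (3,1)
B attacks (1,4): no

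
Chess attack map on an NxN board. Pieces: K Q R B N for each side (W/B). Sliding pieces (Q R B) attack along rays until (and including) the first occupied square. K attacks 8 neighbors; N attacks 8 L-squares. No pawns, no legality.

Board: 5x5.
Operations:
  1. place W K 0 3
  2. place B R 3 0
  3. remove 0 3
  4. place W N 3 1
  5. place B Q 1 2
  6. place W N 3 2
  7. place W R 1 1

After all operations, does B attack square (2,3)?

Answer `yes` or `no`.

Op 1: place WK@(0,3)
Op 2: place BR@(3,0)
Op 3: remove (0,3)
Op 4: place WN@(3,1)
Op 5: place BQ@(1,2)
Op 6: place WN@(3,2)
Op 7: place WR@(1,1)
Per-piece attacks for B:
  BQ@(1,2): attacks (1,3) (1,4) (1,1) (2,2) (3,2) (0,2) (2,3) (3,4) (2,1) (3,0) (0,3) (0,1) [ray(0,-1) blocked at (1,1); ray(1,0) blocked at (3,2); ray(1,-1) blocked at (3,0)]
  BR@(3,0): attacks (3,1) (4,0) (2,0) (1,0) (0,0) [ray(0,1) blocked at (3,1)]
B attacks (2,3): yes

Answer: yes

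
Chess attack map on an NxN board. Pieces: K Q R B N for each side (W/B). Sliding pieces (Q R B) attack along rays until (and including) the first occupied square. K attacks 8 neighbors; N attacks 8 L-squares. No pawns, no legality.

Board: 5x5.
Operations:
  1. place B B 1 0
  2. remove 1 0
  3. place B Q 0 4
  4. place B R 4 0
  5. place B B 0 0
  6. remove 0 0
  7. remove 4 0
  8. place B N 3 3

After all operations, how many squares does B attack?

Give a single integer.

Answer: 15

Derivation:
Op 1: place BB@(1,0)
Op 2: remove (1,0)
Op 3: place BQ@(0,4)
Op 4: place BR@(4,0)
Op 5: place BB@(0,0)
Op 6: remove (0,0)
Op 7: remove (4,0)
Op 8: place BN@(3,3)
Per-piece attacks for B:
  BQ@(0,4): attacks (0,3) (0,2) (0,1) (0,0) (1,4) (2,4) (3,4) (4,4) (1,3) (2,2) (3,1) (4,0)
  BN@(3,3): attacks (1,4) (4,1) (2,1) (1,2)
Union (15 distinct): (0,0) (0,1) (0,2) (0,3) (1,2) (1,3) (1,4) (2,1) (2,2) (2,4) (3,1) (3,4) (4,0) (4,1) (4,4)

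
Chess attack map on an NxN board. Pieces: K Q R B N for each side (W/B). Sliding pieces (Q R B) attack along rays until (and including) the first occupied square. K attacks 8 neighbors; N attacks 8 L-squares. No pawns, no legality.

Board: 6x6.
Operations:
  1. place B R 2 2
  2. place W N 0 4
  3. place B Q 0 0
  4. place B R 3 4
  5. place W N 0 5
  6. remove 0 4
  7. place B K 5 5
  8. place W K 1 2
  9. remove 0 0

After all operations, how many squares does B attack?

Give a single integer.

Answer: 18

Derivation:
Op 1: place BR@(2,2)
Op 2: place WN@(0,4)
Op 3: place BQ@(0,0)
Op 4: place BR@(3,4)
Op 5: place WN@(0,5)
Op 6: remove (0,4)
Op 7: place BK@(5,5)
Op 8: place WK@(1,2)
Op 9: remove (0,0)
Per-piece attacks for B:
  BR@(2,2): attacks (2,3) (2,4) (2,5) (2,1) (2,0) (3,2) (4,2) (5,2) (1,2) [ray(-1,0) blocked at (1,2)]
  BR@(3,4): attacks (3,5) (3,3) (3,2) (3,1) (3,0) (4,4) (5,4) (2,4) (1,4) (0,4)
  BK@(5,5): attacks (5,4) (4,5) (4,4)
Union (18 distinct): (0,4) (1,2) (1,4) (2,0) (2,1) (2,3) (2,4) (2,5) (3,0) (3,1) (3,2) (3,3) (3,5) (4,2) (4,4) (4,5) (5,2) (5,4)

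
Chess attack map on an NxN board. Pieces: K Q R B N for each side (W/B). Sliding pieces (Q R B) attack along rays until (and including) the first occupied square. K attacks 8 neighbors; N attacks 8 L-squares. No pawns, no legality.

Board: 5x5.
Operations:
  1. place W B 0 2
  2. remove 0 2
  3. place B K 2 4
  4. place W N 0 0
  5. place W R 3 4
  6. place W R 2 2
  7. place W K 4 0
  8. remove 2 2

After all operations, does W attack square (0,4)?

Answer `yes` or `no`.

Answer: no

Derivation:
Op 1: place WB@(0,2)
Op 2: remove (0,2)
Op 3: place BK@(2,4)
Op 4: place WN@(0,0)
Op 5: place WR@(3,4)
Op 6: place WR@(2,2)
Op 7: place WK@(4,0)
Op 8: remove (2,2)
Per-piece attacks for W:
  WN@(0,0): attacks (1,2) (2,1)
  WR@(3,4): attacks (3,3) (3,2) (3,1) (3,0) (4,4) (2,4) [ray(-1,0) blocked at (2,4)]
  WK@(4,0): attacks (4,1) (3,0) (3,1)
W attacks (0,4): no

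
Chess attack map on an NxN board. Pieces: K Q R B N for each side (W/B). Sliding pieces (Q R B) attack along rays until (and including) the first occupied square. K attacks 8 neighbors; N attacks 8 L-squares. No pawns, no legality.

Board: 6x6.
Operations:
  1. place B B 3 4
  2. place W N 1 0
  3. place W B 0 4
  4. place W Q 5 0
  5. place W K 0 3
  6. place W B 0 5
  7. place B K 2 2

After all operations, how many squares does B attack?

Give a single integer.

Op 1: place BB@(3,4)
Op 2: place WN@(1,0)
Op 3: place WB@(0,4)
Op 4: place WQ@(5,0)
Op 5: place WK@(0,3)
Op 6: place WB@(0,5)
Op 7: place BK@(2,2)
Per-piece attacks for B:
  BK@(2,2): attacks (2,3) (2,1) (3,2) (1,2) (3,3) (3,1) (1,3) (1,1)
  BB@(3,4): attacks (4,5) (4,3) (5,2) (2,5) (2,3) (1,2) (0,1)
Union (13 distinct): (0,1) (1,1) (1,2) (1,3) (2,1) (2,3) (2,5) (3,1) (3,2) (3,3) (4,3) (4,5) (5,2)

Answer: 13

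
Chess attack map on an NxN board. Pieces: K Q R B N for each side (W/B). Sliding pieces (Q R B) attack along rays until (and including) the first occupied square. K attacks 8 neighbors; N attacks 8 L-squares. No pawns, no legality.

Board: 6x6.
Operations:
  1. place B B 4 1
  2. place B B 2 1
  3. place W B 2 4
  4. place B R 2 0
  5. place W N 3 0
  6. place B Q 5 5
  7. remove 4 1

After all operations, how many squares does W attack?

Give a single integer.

Answer: 9

Derivation:
Op 1: place BB@(4,1)
Op 2: place BB@(2,1)
Op 3: place WB@(2,4)
Op 4: place BR@(2,0)
Op 5: place WN@(3,0)
Op 6: place BQ@(5,5)
Op 7: remove (4,1)
Per-piece attacks for W:
  WB@(2,4): attacks (3,5) (3,3) (4,2) (5,1) (1,5) (1,3) (0,2)
  WN@(3,0): attacks (4,2) (5,1) (2,2) (1,1)
Union (9 distinct): (0,2) (1,1) (1,3) (1,5) (2,2) (3,3) (3,5) (4,2) (5,1)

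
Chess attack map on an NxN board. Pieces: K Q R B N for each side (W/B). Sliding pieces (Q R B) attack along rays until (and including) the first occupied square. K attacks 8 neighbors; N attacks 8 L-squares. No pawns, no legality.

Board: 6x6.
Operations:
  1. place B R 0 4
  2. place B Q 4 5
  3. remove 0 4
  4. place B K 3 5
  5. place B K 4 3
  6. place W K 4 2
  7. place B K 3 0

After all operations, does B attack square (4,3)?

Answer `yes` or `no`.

Answer: yes

Derivation:
Op 1: place BR@(0,4)
Op 2: place BQ@(4,5)
Op 3: remove (0,4)
Op 4: place BK@(3,5)
Op 5: place BK@(4,3)
Op 6: place WK@(4,2)
Op 7: place BK@(3,0)
Per-piece attacks for B:
  BK@(3,0): attacks (3,1) (4,0) (2,0) (4,1) (2,1)
  BK@(3,5): attacks (3,4) (4,5) (2,5) (4,4) (2,4)
  BK@(4,3): attacks (4,4) (4,2) (5,3) (3,3) (5,4) (5,2) (3,4) (3,2)
  BQ@(4,5): attacks (4,4) (4,3) (5,5) (3,5) (5,4) (3,4) (2,3) (1,2) (0,1) [ray(0,-1) blocked at (4,3); ray(-1,0) blocked at (3,5)]
B attacks (4,3): yes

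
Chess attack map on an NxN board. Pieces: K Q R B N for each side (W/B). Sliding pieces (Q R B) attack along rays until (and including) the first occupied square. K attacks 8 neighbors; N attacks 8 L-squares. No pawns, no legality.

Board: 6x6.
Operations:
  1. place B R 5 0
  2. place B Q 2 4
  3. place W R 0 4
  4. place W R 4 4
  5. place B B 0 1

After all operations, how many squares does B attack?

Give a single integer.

Answer: 26

Derivation:
Op 1: place BR@(5,0)
Op 2: place BQ@(2,4)
Op 3: place WR@(0,4)
Op 4: place WR@(4,4)
Op 5: place BB@(0,1)
Per-piece attacks for B:
  BB@(0,1): attacks (1,2) (2,3) (3,4) (4,5) (1,0)
  BQ@(2,4): attacks (2,5) (2,3) (2,2) (2,1) (2,0) (3,4) (4,4) (1,4) (0,4) (3,5) (3,3) (4,2) (5,1) (1,5) (1,3) (0,2) [ray(1,0) blocked at (4,4); ray(-1,0) blocked at (0,4)]
  BR@(5,0): attacks (5,1) (5,2) (5,3) (5,4) (5,5) (4,0) (3,0) (2,0) (1,0) (0,0)
Union (26 distinct): (0,0) (0,2) (0,4) (1,0) (1,2) (1,3) (1,4) (1,5) (2,0) (2,1) (2,2) (2,3) (2,5) (3,0) (3,3) (3,4) (3,5) (4,0) (4,2) (4,4) (4,5) (5,1) (5,2) (5,3) (5,4) (5,5)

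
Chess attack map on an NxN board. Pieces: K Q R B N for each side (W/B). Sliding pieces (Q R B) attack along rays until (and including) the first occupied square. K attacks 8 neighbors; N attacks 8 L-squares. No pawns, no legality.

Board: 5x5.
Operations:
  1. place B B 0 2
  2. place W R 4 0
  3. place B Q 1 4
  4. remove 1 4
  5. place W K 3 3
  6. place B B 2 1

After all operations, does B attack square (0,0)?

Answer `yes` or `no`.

Answer: no

Derivation:
Op 1: place BB@(0,2)
Op 2: place WR@(4,0)
Op 3: place BQ@(1,4)
Op 4: remove (1,4)
Op 5: place WK@(3,3)
Op 6: place BB@(2,1)
Per-piece attacks for B:
  BB@(0,2): attacks (1,3) (2,4) (1,1) (2,0)
  BB@(2,1): attacks (3,2) (4,3) (3,0) (1,2) (0,3) (1,0)
B attacks (0,0): no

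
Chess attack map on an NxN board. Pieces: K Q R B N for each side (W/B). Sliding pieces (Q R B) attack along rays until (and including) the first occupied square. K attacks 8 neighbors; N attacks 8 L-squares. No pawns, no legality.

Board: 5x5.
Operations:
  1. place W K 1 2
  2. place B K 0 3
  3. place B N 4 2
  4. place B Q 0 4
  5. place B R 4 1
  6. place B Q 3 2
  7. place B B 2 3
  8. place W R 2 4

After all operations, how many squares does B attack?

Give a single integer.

Answer: 22

Derivation:
Op 1: place WK@(1,2)
Op 2: place BK@(0,3)
Op 3: place BN@(4,2)
Op 4: place BQ@(0,4)
Op 5: place BR@(4,1)
Op 6: place BQ@(3,2)
Op 7: place BB@(2,3)
Op 8: place WR@(2,4)
Per-piece attacks for B:
  BK@(0,3): attacks (0,4) (0,2) (1,3) (1,4) (1,2)
  BQ@(0,4): attacks (0,3) (1,4) (2,4) (1,3) (2,2) (3,1) (4,0) [ray(0,-1) blocked at (0,3); ray(1,0) blocked at (2,4)]
  BB@(2,3): attacks (3,4) (3,2) (1,4) (1,2) [ray(1,-1) blocked at (3,2); ray(-1,-1) blocked at (1,2)]
  BQ@(3,2): attacks (3,3) (3,4) (3,1) (3,0) (4,2) (2,2) (1,2) (4,3) (4,1) (2,3) (2,1) (1,0) [ray(1,0) blocked at (4,2); ray(-1,0) blocked at (1,2); ray(1,-1) blocked at (4,1); ray(-1,1) blocked at (2,3)]
  BR@(4,1): attacks (4,2) (4,0) (3,1) (2,1) (1,1) (0,1) [ray(0,1) blocked at (4,2)]
  BN@(4,2): attacks (3,4) (2,3) (3,0) (2,1)
Union (22 distinct): (0,1) (0,2) (0,3) (0,4) (1,0) (1,1) (1,2) (1,3) (1,4) (2,1) (2,2) (2,3) (2,4) (3,0) (3,1) (3,2) (3,3) (3,4) (4,0) (4,1) (4,2) (4,3)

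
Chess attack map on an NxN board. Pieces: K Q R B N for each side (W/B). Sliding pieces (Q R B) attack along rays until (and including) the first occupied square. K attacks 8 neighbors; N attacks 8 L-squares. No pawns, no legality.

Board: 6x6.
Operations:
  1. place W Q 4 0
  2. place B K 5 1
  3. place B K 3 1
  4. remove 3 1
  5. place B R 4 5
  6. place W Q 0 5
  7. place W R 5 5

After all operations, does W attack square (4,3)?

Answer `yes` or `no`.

Op 1: place WQ@(4,0)
Op 2: place BK@(5,1)
Op 3: place BK@(3,1)
Op 4: remove (3,1)
Op 5: place BR@(4,5)
Op 6: place WQ@(0,5)
Op 7: place WR@(5,5)
Per-piece attacks for W:
  WQ@(0,5): attacks (0,4) (0,3) (0,2) (0,1) (0,0) (1,5) (2,5) (3,5) (4,5) (1,4) (2,3) (3,2) (4,1) (5,0) [ray(1,0) blocked at (4,5)]
  WQ@(4,0): attacks (4,1) (4,2) (4,3) (4,4) (4,5) (5,0) (3,0) (2,0) (1,0) (0,0) (5,1) (3,1) (2,2) (1,3) (0,4) [ray(0,1) blocked at (4,5); ray(1,1) blocked at (5,1)]
  WR@(5,5): attacks (5,4) (5,3) (5,2) (5,1) (4,5) [ray(0,-1) blocked at (5,1); ray(-1,0) blocked at (4,5)]
W attacks (4,3): yes

Answer: yes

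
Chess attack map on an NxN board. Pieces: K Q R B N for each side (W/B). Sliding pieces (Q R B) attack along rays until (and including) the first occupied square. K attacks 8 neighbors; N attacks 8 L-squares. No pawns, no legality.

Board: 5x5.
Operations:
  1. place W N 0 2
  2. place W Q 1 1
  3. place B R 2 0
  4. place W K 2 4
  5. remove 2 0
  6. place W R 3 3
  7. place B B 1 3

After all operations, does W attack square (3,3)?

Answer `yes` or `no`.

Answer: yes

Derivation:
Op 1: place WN@(0,2)
Op 2: place WQ@(1,1)
Op 3: place BR@(2,0)
Op 4: place WK@(2,4)
Op 5: remove (2,0)
Op 6: place WR@(3,3)
Op 7: place BB@(1,3)
Per-piece attacks for W:
  WN@(0,2): attacks (1,4) (2,3) (1,0) (2,1)
  WQ@(1,1): attacks (1,2) (1,3) (1,0) (2,1) (3,1) (4,1) (0,1) (2,2) (3,3) (2,0) (0,2) (0,0) [ray(0,1) blocked at (1,3); ray(1,1) blocked at (3,3); ray(-1,1) blocked at (0,2)]
  WK@(2,4): attacks (2,3) (3,4) (1,4) (3,3) (1,3)
  WR@(3,3): attacks (3,4) (3,2) (3,1) (3,0) (4,3) (2,3) (1,3) [ray(-1,0) blocked at (1,3)]
W attacks (3,3): yes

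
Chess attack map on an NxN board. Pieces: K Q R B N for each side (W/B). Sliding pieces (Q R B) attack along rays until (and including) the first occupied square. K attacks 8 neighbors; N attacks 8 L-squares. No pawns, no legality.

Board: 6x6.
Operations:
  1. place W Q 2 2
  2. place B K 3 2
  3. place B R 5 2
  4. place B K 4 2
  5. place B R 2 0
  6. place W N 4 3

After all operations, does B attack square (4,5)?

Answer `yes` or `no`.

Answer: no

Derivation:
Op 1: place WQ@(2,2)
Op 2: place BK@(3,2)
Op 3: place BR@(5,2)
Op 4: place BK@(4,2)
Op 5: place BR@(2,0)
Op 6: place WN@(4,3)
Per-piece attacks for B:
  BR@(2,0): attacks (2,1) (2,2) (3,0) (4,0) (5,0) (1,0) (0,0) [ray(0,1) blocked at (2,2)]
  BK@(3,2): attacks (3,3) (3,1) (4,2) (2,2) (4,3) (4,1) (2,3) (2,1)
  BK@(4,2): attacks (4,3) (4,1) (5,2) (3,2) (5,3) (5,1) (3,3) (3,1)
  BR@(5,2): attacks (5,3) (5,4) (5,5) (5,1) (5,0) (4,2) [ray(-1,0) blocked at (4,2)]
B attacks (4,5): no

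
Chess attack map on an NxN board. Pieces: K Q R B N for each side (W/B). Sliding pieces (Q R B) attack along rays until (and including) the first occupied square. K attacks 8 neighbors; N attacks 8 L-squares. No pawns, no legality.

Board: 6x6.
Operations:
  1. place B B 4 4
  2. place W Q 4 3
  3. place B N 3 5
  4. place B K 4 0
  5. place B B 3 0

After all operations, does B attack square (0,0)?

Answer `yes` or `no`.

Op 1: place BB@(4,4)
Op 2: place WQ@(4,3)
Op 3: place BN@(3,5)
Op 4: place BK@(4,0)
Op 5: place BB@(3,0)
Per-piece attacks for B:
  BB@(3,0): attacks (4,1) (5,2) (2,1) (1,2) (0,3)
  BN@(3,5): attacks (4,3) (5,4) (2,3) (1,4)
  BK@(4,0): attacks (4,1) (5,0) (3,0) (5,1) (3,1)
  BB@(4,4): attacks (5,5) (5,3) (3,5) (3,3) (2,2) (1,1) (0,0) [ray(-1,1) blocked at (3,5)]
B attacks (0,0): yes

Answer: yes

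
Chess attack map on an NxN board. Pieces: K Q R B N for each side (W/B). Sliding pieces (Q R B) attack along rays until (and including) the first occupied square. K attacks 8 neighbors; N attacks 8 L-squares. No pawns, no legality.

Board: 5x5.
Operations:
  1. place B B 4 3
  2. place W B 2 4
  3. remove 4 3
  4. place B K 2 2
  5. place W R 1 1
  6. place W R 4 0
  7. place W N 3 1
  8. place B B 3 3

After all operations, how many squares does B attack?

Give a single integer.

Answer: 12

Derivation:
Op 1: place BB@(4,3)
Op 2: place WB@(2,4)
Op 3: remove (4,3)
Op 4: place BK@(2,2)
Op 5: place WR@(1,1)
Op 6: place WR@(4,0)
Op 7: place WN@(3,1)
Op 8: place BB@(3,3)
Per-piece attacks for B:
  BK@(2,2): attacks (2,3) (2,1) (3,2) (1,2) (3,3) (3,1) (1,3) (1,1)
  BB@(3,3): attacks (4,4) (4,2) (2,4) (2,2) [ray(-1,1) blocked at (2,4); ray(-1,-1) blocked at (2,2)]
Union (12 distinct): (1,1) (1,2) (1,3) (2,1) (2,2) (2,3) (2,4) (3,1) (3,2) (3,3) (4,2) (4,4)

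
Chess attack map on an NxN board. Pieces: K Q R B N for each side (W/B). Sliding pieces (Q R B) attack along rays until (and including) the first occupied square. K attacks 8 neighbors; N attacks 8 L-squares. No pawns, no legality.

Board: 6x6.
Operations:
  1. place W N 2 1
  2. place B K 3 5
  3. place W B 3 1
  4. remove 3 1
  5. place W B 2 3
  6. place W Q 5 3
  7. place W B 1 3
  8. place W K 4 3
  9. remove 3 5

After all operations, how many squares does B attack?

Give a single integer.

Answer: 0

Derivation:
Op 1: place WN@(2,1)
Op 2: place BK@(3,5)
Op 3: place WB@(3,1)
Op 4: remove (3,1)
Op 5: place WB@(2,3)
Op 6: place WQ@(5,3)
Op 7: place WB@(1,3)
Op 8: place WK@(4,3)
Op 9: remove (3,5)
Per-piece attacks for B:
Union (0 distinct): (none)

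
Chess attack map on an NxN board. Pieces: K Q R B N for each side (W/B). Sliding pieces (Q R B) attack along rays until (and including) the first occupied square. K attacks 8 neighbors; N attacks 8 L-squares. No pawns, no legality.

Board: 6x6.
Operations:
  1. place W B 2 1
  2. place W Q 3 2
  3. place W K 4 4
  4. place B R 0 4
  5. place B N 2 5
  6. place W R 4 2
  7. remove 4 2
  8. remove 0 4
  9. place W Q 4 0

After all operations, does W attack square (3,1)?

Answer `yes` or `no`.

Op 1: place WB@(2,1)
Op 2: place WQ@(3,2)
Op 3: place WK@(4,4)
Op 4: place BR@(0,4)
Op 5: place BN@(2,5)
Op 6: place WR@(4,2)
Op 7: remove (4,2)
Op 8: remove (0,4)
Op 9: place WQ@(4,0)
Per-piece attacks for W:
  WB@(2,1): attacks (3,2) (3,0) (1,2) (0,3) (1,0) [ray(1,1) blocked at (3,2)]
  WQ@(3,2): attacks (3,3) (3,4) (3,5) (3,1) (3,0) (4,2) (5,2) (2,2) (1,2) (0,2) (4,3) (5,4) (4,1) (5,0) (2,3) (1,4) (0,5) (2,1) [ray(-1,-1) blocked at (2,1)]
  WQ@(4,0): attacks (4,1) (4,2) (4,3) (4,4) (5,0) (3,0) (2,0) (1,0) (0,0) (5,1) (3,1) (2,2) (1,3) (0,4) [ray(0,1) blocked at (4,4)]
  WK@(4,4): attacks (4,5) (4,3) (5,4) (3,4) (5,5) (5,3) (3,5) (3,3)
W attacks (3,1): yes

Answer: yes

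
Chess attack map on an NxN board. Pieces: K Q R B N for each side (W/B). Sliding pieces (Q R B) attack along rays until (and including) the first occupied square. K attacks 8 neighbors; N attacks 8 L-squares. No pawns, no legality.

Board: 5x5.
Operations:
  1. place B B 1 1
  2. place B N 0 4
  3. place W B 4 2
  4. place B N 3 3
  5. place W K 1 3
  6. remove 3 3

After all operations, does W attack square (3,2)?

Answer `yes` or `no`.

Answer: no

Derivation:
Op 1: place BB@(1,1)
Op 2: place BN@(0,4)
Op 3: place WB@(4,2)
Op 4: place BN@(3,3)
Op 5: place WK@(1,3)
Op 6: remove (3,3)
Per-piece attacks for W:
  WK@(1,3): attacks (1,4) (1,2) (2,3) (0,3) (2,4) (2,2) (0,4) (0,2)
  WB@(4,2): attacks (3,3) (2,4) (3,1) (2,0)
W attacks (3,2): no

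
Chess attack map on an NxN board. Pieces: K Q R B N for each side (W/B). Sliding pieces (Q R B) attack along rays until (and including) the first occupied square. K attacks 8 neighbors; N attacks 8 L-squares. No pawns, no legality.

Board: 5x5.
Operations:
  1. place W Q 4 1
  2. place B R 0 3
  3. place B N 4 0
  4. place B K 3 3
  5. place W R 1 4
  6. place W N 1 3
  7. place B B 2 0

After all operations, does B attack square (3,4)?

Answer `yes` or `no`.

Answer: yes

Derivation:
Op 1: place WQ@(4,1)
Op 2: place BR@(0,3)
Op 3: place BN@(4,0)
Op 4: place BK@(3,3)
Op 5: place WR@(1,4)
Op 6: place WN@(1,3)
Op 7: place BB@(2,0)
Per-piece attacks for B:
  BR@(0,3): attacks (0,4) (0,2) (0,1) (0,0) (1,3) [ray(1,0) blocked at (1,3)]
  BB@(2,0): attacks (3,1) (4,2) (1,1) (0,2)
  BK@(3,3): attacks (3,4) (3,2) (4,3) (2,3) (4,4) (4,2) (2,4) (2,2)
  BN@(4,0): attacks (3,2) (2,1)
B attacks (3,4): yes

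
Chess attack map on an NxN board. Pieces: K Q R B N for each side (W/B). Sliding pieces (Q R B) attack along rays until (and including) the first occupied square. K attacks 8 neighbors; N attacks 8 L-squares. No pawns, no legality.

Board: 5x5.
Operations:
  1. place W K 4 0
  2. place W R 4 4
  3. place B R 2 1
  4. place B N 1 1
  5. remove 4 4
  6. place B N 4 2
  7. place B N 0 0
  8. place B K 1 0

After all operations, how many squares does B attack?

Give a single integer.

Answer: 15

Derivation:
Op 1: place WK@(4,0)
Op 2: place WR@(4,4)
Op 3: place BR@(2,1)
Op 4: place BN@(1,1)
Op 5: remove (4,4)
Op 6: place BN@(4,2)
Op 7: place BN@(0,0)
Op 8: place BK@(1,0)
Per-piece attacks for B:
  BN@(0,0): attacks (1,2) (2,1)
  BK@(1,0): attacks (1,1) (2,0) (0,0) (2,1) (0,1)
  BN@(1,1): attacks (2,3) (3,2) (0,3) (3,0)
  BR@(2,1): attacks (2,2) (2,3) (2,4) (2,0) (3,1) (4,1) (1,1) [ray(-1,0) blocked at (1,1)]
  BN@(4,2): attacks (3,4) (2,3) (3,0) (2,1)
Union (15 distinct): (0,0) (0,1) (0,3) (1,1) (1,2) (2,0) (2,1) (2,2) (2,3) (2,4) (3,0) (3,1) (3,2) (3,4) (4,1)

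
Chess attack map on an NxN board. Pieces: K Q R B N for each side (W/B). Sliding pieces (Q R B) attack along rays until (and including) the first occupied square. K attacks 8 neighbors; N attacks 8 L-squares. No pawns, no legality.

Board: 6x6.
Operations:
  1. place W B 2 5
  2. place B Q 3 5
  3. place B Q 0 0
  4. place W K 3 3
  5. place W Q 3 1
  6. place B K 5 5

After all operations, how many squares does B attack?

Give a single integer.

Op 1: place WB@(2,5)
Op 2: place BQ@(3,5)
Op 3: place BQ@(0,0)
Op 4: place WK@(3,3)
Op 5: place WQ@(3,1)
Op 6: place BK@(5,5)
Per-piece attacks for B:
  BQ@(0,0): attacks (0,1) (0,2) (0,3) (0,4) (0,5) (1,0) (2,0) (3,0) (4,0) (5,0) (1,1) (2,2) (3,3) [ray(1,1) blocked at (3,3)]
  BQ@(3,5): attacks (3,4) (3,3) (4,5) (5,5) (2,5) (4,4) (5,3) (2,4) (1,3) (0,2) [ray(0,-1) blocked at (3,3); ray(1,0) blocked at (5,5); ray(-1,0) blocked at (2,5)]
  BK@(5,5): attacks (5,4) (4,5) (4,4)
Union (22 distinct): (0,1) (0,2) (0,3) (0,4) (0,5) (1,0) (1,1) (1,3) (2,0) (2,2) (2,4) (2,5) (3,0) (3,3) (3,4) (4,0) (4,4) (4,5) (5,0) (5,3) (5,4) (5,5)

Answer: 22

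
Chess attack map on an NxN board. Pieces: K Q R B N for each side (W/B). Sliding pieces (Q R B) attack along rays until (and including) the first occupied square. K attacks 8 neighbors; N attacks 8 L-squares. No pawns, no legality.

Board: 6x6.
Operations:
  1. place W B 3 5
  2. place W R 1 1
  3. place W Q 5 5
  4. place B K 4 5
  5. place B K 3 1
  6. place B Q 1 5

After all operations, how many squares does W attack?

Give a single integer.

Op 1: place WB@(3,5)
Op 2: place WR@(1,1)
Op 3: place WQ@(5,5)
Op 4: place BK@(4,5)
Op 5: place BK@(3,1)
Op 6: place BQ@(1,5)
Per-piece attacks for W:
  WR@(1,1): attacks (1,2) (1,3) (1,4) (1,5) (1,0) (2,1) (3,1) (0,1) [ray(0,1) blocked at (1,5); ray(1,0) blocked at (3,1)]
  WB@(3,5): attacks (4,4) (5,3) (2,4) (1,3) (0,2)
  WQ@(5,5): attacks (5,4) (5,3) (5,2) (5,1) (5,0) (4,5) (4,4) (3,3) (2,2) (1,1) [ray(-1,0) blocked at (4,5); ray(-1,-1) blocked at (1,1)]
Union (20 distinct): (0,1) (0,2) (1,0) (1,1) (1,2) (1,3) (1,4) (1,5) (2,1) (2,2) (2,4) (3,1) (3,3) (4,4) (4,5) (5,0) (5,1) (5,2) (5,3) (5,4)

Answer: 20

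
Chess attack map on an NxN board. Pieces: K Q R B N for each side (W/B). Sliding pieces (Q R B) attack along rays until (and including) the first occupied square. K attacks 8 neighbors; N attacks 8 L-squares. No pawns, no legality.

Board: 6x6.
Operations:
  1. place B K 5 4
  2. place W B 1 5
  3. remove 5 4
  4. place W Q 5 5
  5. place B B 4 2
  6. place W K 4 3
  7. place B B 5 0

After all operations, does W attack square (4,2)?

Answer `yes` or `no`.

Op 1: place BK@(5,4)
Op 2: place WB@(1,5)
Op 3: remove (5,4)
Op 4: place WQ@(5,5)
Op 5: place BB@(4,2)
Op 6: place WK@(4,3)
Op 7: place BB@(5,0)
Per-piece attacks for W:
  WB@(1,5): attacks (2,4) (3,3) (4,2) (0,4) [ray(1,-1) blocked at (4,2)]
  WK@(4,3): attacks (4,4) (4,2) (5,3) (3,3) (5,4) (5,2) (3,4) (3,2)
  WQ@(5,5): attacks (5,4) (5,3) (5,2) (5,1) (5,0) (4,5) (3,5) (2,5) (1,5) (4,4) (3,3) (2,2) (1,1) (0,0) [ray(0,-1) blocked at (5,0); ray(-1,0) blocked at (1,5)]
W attacks (4,2): yes

Answer: yes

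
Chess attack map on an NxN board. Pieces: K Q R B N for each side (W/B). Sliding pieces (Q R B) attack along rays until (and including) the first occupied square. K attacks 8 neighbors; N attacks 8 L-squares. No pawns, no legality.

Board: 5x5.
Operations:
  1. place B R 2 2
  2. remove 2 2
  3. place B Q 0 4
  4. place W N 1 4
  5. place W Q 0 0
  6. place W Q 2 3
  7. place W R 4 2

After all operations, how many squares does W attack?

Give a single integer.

Op 1: place BR@(2,2)
Op 2: remove (2,2)
Op 3: place BQ@(0,4)
Op 4: place WN@(1,4)
Op 5: place WQ@(0,0)
Op 6: place WQ@(2,3)
Op 7: place WR@(4,2)
Per-piece attacks for W:
  WQ@(0,0): attacks (0,1) (0,2) (0,3) (0,4) (1,0) (2,0) (3,0) (4,0) (1,1) (2,2) (3,3) (4,4) [ray(0,1) blocked at (0,4)]
  WN@(1,4): attacks (2,2) (3,3) (0,2)
  WQ@(2,3): attacks (2,4) (2,2) (2,1) (2,0) (3,3) (4,3) (1,3) (0,3) (3,4) (3,2) (4,1) (1,4) (1,2) (0,1) [ray(-1,1) blocked at (1,4)]
  WR@(4,2): attacks (4,3) (4,4) (4,1) (4,0) (3,2) (2,2) (1,2) (0,2)
Union (21 distinct): (0,1) (0,2) (0,3) (0,4) (1,0) (1,1) (1,2) (1,3) (1,4) (2,0) (2,1) (2,2) (2,4) (3,0) (3,2) (3,3) (3,4) (4,0) (4,1) (4,3) (4,4)

Answer: 21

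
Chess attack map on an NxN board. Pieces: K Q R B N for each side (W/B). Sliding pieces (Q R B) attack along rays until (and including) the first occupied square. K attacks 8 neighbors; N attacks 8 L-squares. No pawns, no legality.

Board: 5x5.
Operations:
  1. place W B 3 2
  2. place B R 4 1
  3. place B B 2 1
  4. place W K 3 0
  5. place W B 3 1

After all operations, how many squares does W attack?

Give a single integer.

Answer: 12

Derivation:
Op 1: place WB@(3,2)
Op 2: place BR@(4,1)
Op 3: place BB@(2,1)
Op 4: place WK@(3,0)
Op 5: place WB@(3,1)
Per-piece attacks for W:
  WK@(3,0): attacks (3,1) (4,0) (2,0) (4,1) (2,1)
  WB@(3,1): attacks (4,2) (4,0) (2,2) (1,3) (0,4) (2,0)
  WB@(3,2): attacks (4,3) (4,1) (2,3) (1,4) (2,1) [ray(1,-1) blocked at (4,1); ray(-1,-1) blocked at (2,1)]
Union (12 distinct): (0,4) (1,3) (1,4) (2,0) (2,1) (2,2) (2,3) (3,1) (4,0) (4,1) (4,2) (4,3)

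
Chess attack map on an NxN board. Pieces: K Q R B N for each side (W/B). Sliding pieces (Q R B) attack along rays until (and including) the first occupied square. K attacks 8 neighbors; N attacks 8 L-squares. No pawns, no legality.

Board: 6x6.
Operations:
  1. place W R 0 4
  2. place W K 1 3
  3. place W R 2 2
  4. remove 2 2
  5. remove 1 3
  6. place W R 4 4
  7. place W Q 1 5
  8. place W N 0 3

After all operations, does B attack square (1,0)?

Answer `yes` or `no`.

Answer: no

Derivation:
Op 1: place WR@(0,4)
Op 2: place WK@(1,3)
Op 3: place WR@(2,2)
Op 4: remove (2,2)
Op 5: remove (1,3)
Op 6: place WR@(4,4)
Op 7: place WQ@(1,5)
Op 8: place WN@(0,3)
Per-piece attacks for B:
B attacks (1,0): no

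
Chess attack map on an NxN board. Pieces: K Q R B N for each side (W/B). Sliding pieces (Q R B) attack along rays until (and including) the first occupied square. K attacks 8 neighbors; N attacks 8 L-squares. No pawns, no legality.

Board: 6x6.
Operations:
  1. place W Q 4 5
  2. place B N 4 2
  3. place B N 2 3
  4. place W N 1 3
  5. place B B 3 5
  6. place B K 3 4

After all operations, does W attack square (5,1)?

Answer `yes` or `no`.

Op 1: place WQ@(4,5)
Op 2: place BN@(4,2)
Op 3: place BN@(2,3)
Op 4: place WN@(1,3)
Op 5: place BB@(3,5)
Op 6: place BK@(3,4)
Per-piece attacks for W:
  WN@(1,3): attacks (2,5) (3,4) (0,5) (2,1) (3,2) (0,1)
  WQ@(4,5): attacks (4,4) (4,3) (4,2) (5,5) (3,5) (5,4) (3,4) [ray(0,-1) blocked at (4,2); ray(-1,0) blocked at (3,5); ray(-1,-1) blocked at (3,4)]
W attacks (5,1): no

Answer: no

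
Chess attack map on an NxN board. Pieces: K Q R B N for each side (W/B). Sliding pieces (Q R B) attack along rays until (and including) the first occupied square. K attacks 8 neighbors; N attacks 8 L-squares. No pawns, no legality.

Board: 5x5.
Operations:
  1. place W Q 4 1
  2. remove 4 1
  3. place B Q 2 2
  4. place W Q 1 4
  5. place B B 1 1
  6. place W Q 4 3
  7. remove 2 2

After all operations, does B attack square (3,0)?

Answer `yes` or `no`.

Op 1: place WQ@(4,1)
Op 2: remove (4,1)
Op 3: place BQ@(2,2)
Op 4: place WQ@(1,4)
Op 5: place BB@(1,1)
Op 6: place WQ@(4,3)
Op 7: remove (2,2)
Per-piece attacks for B:
  BB@(1,1): attacks (2,2) (3,3) (4,4) (2,0) (0,2) (0,0)
B attacks (3,0): no

Answer: no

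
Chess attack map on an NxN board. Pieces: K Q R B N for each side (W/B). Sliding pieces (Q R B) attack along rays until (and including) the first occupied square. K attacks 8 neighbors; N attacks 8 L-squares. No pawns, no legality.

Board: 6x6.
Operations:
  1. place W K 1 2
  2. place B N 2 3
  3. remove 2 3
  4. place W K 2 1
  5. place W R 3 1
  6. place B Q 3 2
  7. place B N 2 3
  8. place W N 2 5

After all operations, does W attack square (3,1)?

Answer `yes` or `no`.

Answer: yes

Derivation:
Op 1: place WK@(1,2)
Op 2: place BN@(2,3)
Op 3: remove (2,3)
Op 4: place WK@(2,1)
Op 5: place WR@(3,1)
Op 6: place BQ@(3,2)
Op 7: place BN@(2,3)
Op 8: place WN@(2,5)
Per-piece attacks for W:
  WK@(1,2): attacks (1,3) (1,1) (2,2) (0,2) (2,3) (2,1) (0,3) (0,1)
  WK@(2,1): attacks (2,2) (2,0) (3,1) (1,1) (3,2) (3,0) (1,2) (1,0)
  WN@(2,5): attacks (3,3) (4,4) (1,3) (0,4)
  WR@(3,1): attacks (3,2) (3,0) (4,1) (5,1) (2,1) [ray(0,1) blocked at (3,2); ray(-1,0) blocked at (2,1)]
W attacks (3,1): yes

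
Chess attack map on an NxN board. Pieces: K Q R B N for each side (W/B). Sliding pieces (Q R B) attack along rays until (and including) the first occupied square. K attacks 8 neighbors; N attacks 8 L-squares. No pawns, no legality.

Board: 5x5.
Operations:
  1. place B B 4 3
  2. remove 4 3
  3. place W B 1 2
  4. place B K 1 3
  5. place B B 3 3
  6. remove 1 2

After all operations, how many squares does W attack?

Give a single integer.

Answer: 0

Derivation:
Op 1: place BB@(4,3)
Op 2: remove (4,3)
Op 3: place WB@(1,2)
Op 4: place BK@(1,3)
Op 5: place BB@(3,3)
Op 6: remove (1,2)
Per-piece attacks for W:
Union (0 distinct): (none)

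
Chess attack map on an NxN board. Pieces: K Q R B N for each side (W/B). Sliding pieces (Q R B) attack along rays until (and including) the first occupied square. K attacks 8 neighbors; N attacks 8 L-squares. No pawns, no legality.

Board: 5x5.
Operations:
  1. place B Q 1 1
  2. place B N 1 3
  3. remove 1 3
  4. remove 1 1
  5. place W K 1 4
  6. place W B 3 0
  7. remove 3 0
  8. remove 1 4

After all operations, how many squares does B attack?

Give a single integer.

Answer: 0

Derivation:
Op 1: place BQ@(1,1)
Op 2: place BN@(1,3)
Op 3: remove (1,3)
Op 4: remove (1,1)
Op 5: place WK@(1,4)
Op 6: place WB@(3,0)
Op 7: remove (3,0)
Op 8: remove (1,4)
Per-piece attacks for B:
Union (0 distinct): (none)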